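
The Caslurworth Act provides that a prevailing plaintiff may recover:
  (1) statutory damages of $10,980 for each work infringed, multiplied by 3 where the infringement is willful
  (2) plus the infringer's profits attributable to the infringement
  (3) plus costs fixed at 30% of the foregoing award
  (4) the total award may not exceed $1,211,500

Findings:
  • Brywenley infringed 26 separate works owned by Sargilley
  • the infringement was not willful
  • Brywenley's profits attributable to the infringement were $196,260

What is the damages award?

Statutory damages: 26 × $10,980 = $285,480
Infringement not willful: no ×3 enhancement.
Combined award: $285,480 + $196,260 = $481,740
Costs: 30% of $481,740 = $144,522
Award plus costs: $481,740 + $144,522 = $626,262
Cap at $1,211,500: $626,262 is within the cap, no reduction.

Award: $626,262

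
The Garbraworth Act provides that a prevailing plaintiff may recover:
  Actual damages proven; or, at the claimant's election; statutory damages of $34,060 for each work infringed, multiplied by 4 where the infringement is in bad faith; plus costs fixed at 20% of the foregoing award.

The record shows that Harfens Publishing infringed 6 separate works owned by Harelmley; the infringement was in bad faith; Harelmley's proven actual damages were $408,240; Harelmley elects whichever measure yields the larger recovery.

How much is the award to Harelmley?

Statutory damages: 6 × $34,060 = $204,360
Multiplied by 4: 4 × $204,360 = $817,440
Greater of actual damages ($408,240) or enhanced statutory damages ($817,440): $817,440
Costs: 20% of $817,440 = $163,488
Award plus costs: $817,440 + $163,488 = $980,928

$980,928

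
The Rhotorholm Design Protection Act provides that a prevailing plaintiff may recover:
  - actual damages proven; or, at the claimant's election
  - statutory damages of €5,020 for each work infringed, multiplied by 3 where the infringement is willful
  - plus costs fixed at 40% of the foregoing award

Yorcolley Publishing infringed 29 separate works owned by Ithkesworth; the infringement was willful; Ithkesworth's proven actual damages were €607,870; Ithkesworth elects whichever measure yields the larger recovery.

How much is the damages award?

€851,018

Statutory damages: 29 × €5,020 = €145,580
Trebled: 3 × €145,580 = €436,740
Greater of actual damages (€607,870) or enhanced statutory damages (€436,740): €607,870
Costs: 40% of €607,870 = €243,148
Award plus costs: €607,870 + €243,148 = €851,018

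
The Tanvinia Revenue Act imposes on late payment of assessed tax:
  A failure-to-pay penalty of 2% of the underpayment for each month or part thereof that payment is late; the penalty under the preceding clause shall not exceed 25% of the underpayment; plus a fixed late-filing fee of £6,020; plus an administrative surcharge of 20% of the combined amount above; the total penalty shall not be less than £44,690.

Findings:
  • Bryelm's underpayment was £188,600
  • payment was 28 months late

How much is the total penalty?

Penalty: £63,804

Accrued rate: 2% × 28 = 56%, capped at 25% → 25%
Failure-to-pay penalty: 25% of £188,600 = £47,150
Penalty before surcharge: £47,150 + £6,020 = £53,170
Administrative surcharge: 20% of £53,170 = £10,634
Total penalty: £53,170 + £10,634 = £63,804
Minimum £44,690: £63,804 meets the minimum, no increase.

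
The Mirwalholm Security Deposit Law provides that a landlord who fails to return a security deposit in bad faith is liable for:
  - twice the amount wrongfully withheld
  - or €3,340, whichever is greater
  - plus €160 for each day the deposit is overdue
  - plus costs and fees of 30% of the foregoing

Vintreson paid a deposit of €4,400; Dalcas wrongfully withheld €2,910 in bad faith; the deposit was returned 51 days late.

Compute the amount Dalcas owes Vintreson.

€18,174

Doubled: 2 × €2,910 = €5,820
Minimum €3,340: €5,820 meets the minimum, no increase.
Late-return penalty: 51 × €160 = €8,160
Damages plus late penalty: €5,820 + €8,160 = €13,980
Costs and fees: 30% of €13,980 = €4,194
Total recovery: €13,980 + €4,194 = €18,174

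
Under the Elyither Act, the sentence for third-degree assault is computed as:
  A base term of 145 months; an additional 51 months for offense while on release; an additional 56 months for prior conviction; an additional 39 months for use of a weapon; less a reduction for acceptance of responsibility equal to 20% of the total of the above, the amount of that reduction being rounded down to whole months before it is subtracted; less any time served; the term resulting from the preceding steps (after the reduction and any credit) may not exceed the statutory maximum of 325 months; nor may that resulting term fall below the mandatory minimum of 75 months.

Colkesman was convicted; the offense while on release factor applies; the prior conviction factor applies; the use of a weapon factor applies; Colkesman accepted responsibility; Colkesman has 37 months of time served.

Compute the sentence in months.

Offense while on release enhancement: +51 months
Prior conviction enhancement: +56 months
Use of a weapon enhancement: +39 months
Adjusted term: 145 months + 51 months + 56 months + 39 months = 291 months
Acceptance of responsibility reduction: 20% of 291 months = 58 months (rounded down)
After reduction: 291 − 58 = 233 months
Less time served: 233 months − 37 months = 196 months
Cap at 325 months: 196 months is within the cap, no reduction.
Minimum 75 months: 196 months meets the minimum, no increase.

196 months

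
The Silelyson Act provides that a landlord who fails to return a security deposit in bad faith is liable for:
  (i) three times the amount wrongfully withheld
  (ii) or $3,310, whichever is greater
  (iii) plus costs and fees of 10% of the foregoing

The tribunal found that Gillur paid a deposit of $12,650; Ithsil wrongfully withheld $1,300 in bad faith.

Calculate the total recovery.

$4,290

Trebled: 3 × $1,300 = $3,900
Minimum $3,310: $3,900 meets the minimum, no increase.
Costs and fees: 10% of $3,900 = $390
Total recovery: $3,900 + $390 = $4,290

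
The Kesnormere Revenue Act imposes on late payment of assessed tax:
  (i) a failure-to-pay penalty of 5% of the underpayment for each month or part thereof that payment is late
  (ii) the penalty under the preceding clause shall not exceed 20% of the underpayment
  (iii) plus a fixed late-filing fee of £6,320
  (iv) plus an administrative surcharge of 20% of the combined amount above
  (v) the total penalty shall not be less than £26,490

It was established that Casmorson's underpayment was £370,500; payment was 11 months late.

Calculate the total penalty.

Accrued rate: 5% × 11 = 55%, capped at 20% → 20%
Failure-to-pay penalty: 20% of £370,500 = £74,100
Penalty before surcharge: £74,100 + £6,320 = £80,420
Administrative surcharge: 20% of £80,420 = £16,084
Total penalty: £80,420 + £16,084 = £96,504
Minimum £26,490: £96,504 meets the minimum, no increase.

£96,504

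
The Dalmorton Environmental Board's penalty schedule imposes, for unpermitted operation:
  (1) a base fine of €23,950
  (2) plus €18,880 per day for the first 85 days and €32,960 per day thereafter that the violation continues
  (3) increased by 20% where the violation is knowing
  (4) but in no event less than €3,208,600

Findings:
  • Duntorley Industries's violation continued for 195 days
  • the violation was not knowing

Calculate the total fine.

First 85 days: 85 × €18,880 = €1,604,800
Remaining days: (195 − 85) × €32,960 = €3,625,600
Per-day component: €1,604,800 + €3,625,600 = €5,230,400
Base plus per-day: €23,950 + €5,230,400 = €5,254,350
The violation was not knowing: no 20% increase.
Minimum €3,208,600: €5,254,350 meets the minimum, no increase.

€5,254,350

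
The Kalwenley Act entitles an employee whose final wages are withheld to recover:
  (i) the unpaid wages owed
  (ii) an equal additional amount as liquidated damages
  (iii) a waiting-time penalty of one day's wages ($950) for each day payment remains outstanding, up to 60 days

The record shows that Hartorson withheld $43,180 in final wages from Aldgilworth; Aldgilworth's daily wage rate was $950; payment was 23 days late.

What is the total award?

Liquidated damages (equal amount): $43,180
Penalty days: min(23, 60) = 23
Waiting-time penalty: 23 × $950 = $21,850
Total award: $43,180 + $43,180 + $21,850 = $108,210

$108,210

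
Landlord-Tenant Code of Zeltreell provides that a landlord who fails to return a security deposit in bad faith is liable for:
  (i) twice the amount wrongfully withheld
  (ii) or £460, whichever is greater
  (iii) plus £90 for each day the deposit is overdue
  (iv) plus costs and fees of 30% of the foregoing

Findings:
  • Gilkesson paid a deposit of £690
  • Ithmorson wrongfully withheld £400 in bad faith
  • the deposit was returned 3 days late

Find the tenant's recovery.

Doubled: 2 × £400 = £800
Minimum £460: £800 meets the minimum, no increase.
Late-return penalty: 3 × £90 = £270
Damages plus late penalty: £800 + £270 = £1,070
Costs and fees: 30% of £1,070 = £321
Total recovery: £1,070 + £321 = £1,391

Recovery: £1,391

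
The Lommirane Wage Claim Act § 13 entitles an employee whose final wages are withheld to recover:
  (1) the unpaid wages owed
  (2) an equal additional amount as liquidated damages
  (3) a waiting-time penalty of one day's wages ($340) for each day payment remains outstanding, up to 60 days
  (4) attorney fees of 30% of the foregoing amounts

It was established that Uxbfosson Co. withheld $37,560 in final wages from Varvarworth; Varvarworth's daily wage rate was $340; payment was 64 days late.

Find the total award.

$124,176

Liquidated damages (equal amount): $37,560
Penalty days: min(64, 60) = 60
Waiting-time penalty: 60 × $340 = $20,400
Subtotal: $37,560 + $37,560 + $20,400 = $95,520
Attorney fees: 30% of $95,520 = $28,656
Total award: $95,520 + $28,656 = $124,176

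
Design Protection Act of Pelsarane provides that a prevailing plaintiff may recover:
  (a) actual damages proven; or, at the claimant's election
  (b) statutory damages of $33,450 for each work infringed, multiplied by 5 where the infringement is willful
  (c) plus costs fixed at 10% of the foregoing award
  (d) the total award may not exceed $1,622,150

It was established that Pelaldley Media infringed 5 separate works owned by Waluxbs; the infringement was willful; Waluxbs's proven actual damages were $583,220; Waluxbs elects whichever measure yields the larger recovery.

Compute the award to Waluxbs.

$919,875

Statutory damages: 5 × $33,450 = $167,250
Multiplied by 5: 5 × $167,250 = $836,250
Greater of actual damages ($583,220) or enhanced statutory damages ($836,250): $836,250
Costs: 10% of $836,250 = $83,625
Award plus costs: $836,250 + $83,625 = $919,875
Cap at $1,622,150: $919,875 is within the cap, no reduction.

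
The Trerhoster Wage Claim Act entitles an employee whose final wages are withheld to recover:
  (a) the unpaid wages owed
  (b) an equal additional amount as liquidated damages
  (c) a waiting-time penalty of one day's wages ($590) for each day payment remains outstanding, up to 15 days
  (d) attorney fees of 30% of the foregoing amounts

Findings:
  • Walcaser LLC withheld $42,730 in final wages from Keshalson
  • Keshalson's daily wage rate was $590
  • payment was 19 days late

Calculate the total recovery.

Liquidated damages (equal amount): $42,730
Penalty days: min(19, 15) = 15
Waiting-time penalty: 15 × $590 = $8,850
Subtotal: $42,730 + $42,730 + $8,850 = $94,310
Attorney fees: 30% of $94,310 = $28,293
Total award: $94,310 + $28,293 = $122,603

$122,603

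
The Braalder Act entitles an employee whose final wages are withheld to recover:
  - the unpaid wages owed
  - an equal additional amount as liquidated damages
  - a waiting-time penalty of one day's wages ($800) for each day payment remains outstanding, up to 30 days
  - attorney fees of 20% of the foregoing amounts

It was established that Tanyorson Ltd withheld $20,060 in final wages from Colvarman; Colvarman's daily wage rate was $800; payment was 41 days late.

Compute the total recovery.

$76,944

Liquidated damages (equal amount): $20,060
Penalty days: min(41, 30) = 30
Waiting-time penalty: 30 × $800 = $24,000
Subtotal: $20,060 + $20,060 + $24,000 = $64,120
Attorney fees: 20% of $64,120 = $12,824
Total award: $64,120 + $12,824 = $76,944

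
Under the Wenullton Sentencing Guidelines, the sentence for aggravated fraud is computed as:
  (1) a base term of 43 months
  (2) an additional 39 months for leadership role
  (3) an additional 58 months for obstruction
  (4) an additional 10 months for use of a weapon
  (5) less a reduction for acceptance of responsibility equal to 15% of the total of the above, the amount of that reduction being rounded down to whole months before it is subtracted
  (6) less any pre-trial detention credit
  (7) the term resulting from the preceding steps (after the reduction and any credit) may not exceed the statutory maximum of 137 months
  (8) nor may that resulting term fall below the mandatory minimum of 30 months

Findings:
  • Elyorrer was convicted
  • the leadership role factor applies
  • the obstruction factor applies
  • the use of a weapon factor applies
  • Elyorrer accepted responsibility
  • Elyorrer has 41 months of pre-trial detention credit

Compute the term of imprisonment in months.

87 months

Leadership role enhancement: +39 months
Obstruction enhancement: +58 months
Use of a weapon enhancement: +10 months
Adjusted term: 43 months + 39 months + 58 months + 10 months = 150 months
Acceptance of responsibility reduction: 15% of 150 months = 22 months (rounded down)
After reduction: 150 − 22 = 128 months
Less pre-trial detention credit: 128 months − 41 months = 87 months
Cap at 137 months: 87 months is within the cap, no reduction.
Minimum 30 months: 87 months meets the minimum, no increase.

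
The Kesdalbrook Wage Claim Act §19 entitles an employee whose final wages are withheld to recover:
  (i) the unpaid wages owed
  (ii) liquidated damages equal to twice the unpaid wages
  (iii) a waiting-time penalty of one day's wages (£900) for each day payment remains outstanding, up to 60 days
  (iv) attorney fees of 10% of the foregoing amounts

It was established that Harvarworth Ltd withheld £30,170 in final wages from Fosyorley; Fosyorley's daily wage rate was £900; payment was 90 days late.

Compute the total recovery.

£158,961

Doubled: 2 × £30,170 = £60,340
Penalty days: min(90, 60) = 60
Waiting-time penalty: 60 × £900 = £54,000
Subtotal: £30,170 + £60,340 + £54,000 = £144,510
Attorney fees: 10% of £144,510 = £14,451
Total award: £144,510 + £14,451 = £158,961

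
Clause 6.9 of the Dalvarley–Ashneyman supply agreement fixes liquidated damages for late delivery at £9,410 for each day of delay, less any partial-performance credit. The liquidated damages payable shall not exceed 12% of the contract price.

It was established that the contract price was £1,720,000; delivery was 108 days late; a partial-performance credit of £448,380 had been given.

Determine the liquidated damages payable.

Per-day damages: 108 × £9,410 = £1,016,280
Less partial-performance credit: £1,016,280 − £448,380 = £567,900
Cap: 12% of £1,720,000 = £206,400
Cap at £206,400: £567,900 exceeds the cap → £206,400

£206,400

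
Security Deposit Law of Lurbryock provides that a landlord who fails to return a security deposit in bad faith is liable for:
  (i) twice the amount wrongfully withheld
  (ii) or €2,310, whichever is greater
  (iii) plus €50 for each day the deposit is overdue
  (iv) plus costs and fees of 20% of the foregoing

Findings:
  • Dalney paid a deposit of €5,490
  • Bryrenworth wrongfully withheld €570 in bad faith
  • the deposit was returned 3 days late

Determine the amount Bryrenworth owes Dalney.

€2,952

Doubled: 2 × €570 = €1,140
Minimum €2,310: €1,140 is below the minimum → €2,310
Late-return penalty: 3 × €50 = €150
Damages plus late penalty: €2,310 + €150 = €2,460
Costs and fees: 20% of €2,460 = €492
Total recovery: €2,460 + €492 = €2,952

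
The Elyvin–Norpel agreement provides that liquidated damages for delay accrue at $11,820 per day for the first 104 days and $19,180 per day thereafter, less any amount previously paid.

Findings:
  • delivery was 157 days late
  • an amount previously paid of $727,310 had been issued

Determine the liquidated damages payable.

$1,518,510

First 104 days: 104 × $11,820 = $1,229,280
Remaining days: (157 − 104) × $19,180 = $1,016,540
Accrued per-day damages: $1,229,280 + $1,016,540 = $2,245,820
Less amount previously paid: $2,245,820 − $727,310 = $1,518,510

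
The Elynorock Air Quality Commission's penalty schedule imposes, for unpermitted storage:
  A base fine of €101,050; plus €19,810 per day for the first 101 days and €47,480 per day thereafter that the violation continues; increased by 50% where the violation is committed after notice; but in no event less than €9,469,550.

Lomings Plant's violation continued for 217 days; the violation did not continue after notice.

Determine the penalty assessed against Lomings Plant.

€9,469,550

First 101 days: 101 × €19,810 = €2,000,810
Remaining days: (217 − 101) × €47,480 = €5,507,680
Per-day component: €2,000,810 + €5,507,680 = €7,508,490
Base plus per-day: €101,050 + €7,508,490 = €7,609,540
The violation did not continue after notice: no 50% increase.
Minimum €9,469,550: €7,609,540 is below the minimum → €9,469,550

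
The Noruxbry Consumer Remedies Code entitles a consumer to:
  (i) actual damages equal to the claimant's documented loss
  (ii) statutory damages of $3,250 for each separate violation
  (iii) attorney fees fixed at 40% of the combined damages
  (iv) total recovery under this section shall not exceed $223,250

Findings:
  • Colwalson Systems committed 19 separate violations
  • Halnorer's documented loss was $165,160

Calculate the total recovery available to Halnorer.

$223,250

Statutory damages: 19 × $3,250 = $61,750
Combined damages: $165,160 + $61,750 = $226,910
Attorney fees: 40% of $226,910 = $90,764
Total before cap: $226,910 + $90,764 = $317,674
Cap at $223,250: $317,674 exceeds the cap → $223,250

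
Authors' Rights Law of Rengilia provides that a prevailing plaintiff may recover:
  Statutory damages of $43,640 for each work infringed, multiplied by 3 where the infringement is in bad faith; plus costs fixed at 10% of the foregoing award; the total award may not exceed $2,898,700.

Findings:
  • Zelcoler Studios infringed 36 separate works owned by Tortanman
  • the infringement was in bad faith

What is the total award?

Statutory damages: 36 × $43,640 = $1,571,040
Trebled: 3 × $1,571,040 = $4,713,120
Costs: 10% of $4,713,120 = $471,312
Award plus costs: $4,713,120 + $471,312 = $5,184,432
Cap at $2,898,700: $5,184,432 exceeds the cap → $2,898,700

$2,898,700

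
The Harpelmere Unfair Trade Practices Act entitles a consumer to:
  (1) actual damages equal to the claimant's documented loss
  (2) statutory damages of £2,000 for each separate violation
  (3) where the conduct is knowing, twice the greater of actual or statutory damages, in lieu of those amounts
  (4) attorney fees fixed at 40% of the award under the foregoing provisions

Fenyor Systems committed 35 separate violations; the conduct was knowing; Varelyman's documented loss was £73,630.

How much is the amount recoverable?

Statutory damages: 35 × £2,000 = £70,000
Greater of actual damages (£73,630) or statutory damages (£70,000): £73,630
Doubled: 2 × £73,630 = £147,260
Attorney fees: 40% of £147,260 = £58,904
Total recovery: £147,260 + £58,904 = £206,164

£206,164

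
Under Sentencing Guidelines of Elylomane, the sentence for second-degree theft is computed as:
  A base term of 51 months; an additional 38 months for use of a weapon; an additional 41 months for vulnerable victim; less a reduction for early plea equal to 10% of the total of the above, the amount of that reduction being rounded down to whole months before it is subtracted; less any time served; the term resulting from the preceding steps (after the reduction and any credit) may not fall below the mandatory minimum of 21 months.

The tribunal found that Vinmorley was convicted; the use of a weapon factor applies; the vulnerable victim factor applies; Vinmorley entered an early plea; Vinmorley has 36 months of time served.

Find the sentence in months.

Use of a weapon enhancement: +38 months
Vulnerable victim enhancement: +41 months
Adjusted term: 51 months + 38 months + 41 months = 130 months
Early plea reduction: 10% of 130 months = 13 months (rounded down)
After reduction: 130 − 13 = 117 months
Less time served: 117 months − 36 months = 81 months
Minimum 21 months: 81 months meets the minimum, no increase.

81 months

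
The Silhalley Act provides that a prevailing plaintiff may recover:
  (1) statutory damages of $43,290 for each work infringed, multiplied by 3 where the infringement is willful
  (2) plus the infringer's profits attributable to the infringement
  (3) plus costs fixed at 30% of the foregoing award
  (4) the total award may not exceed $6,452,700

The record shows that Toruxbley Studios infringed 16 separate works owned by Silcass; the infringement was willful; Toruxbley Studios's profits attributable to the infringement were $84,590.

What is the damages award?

$2,811,263

Statutory damages: 16 × $43,290 = $692,640
Trebled: 3 × $692,640 = $2,077,920
Combined award: $2,077,920 + $84,590 = $2,162,510
Costs: 30% of $2,162,510 = $648,753
Award plus costs: $2,162,510 + $648,753 = $2,811,263
Cap at $6,452,700: $2,811,263 is within the cap, no reduction.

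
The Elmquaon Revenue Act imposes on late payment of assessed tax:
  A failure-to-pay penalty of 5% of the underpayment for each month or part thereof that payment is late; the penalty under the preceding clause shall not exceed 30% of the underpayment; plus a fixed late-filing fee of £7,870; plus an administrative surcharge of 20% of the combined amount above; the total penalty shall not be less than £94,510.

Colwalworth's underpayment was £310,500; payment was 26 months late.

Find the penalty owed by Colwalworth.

£121,224

Accrued rate: 5% × 26 = 130%, capped at 30% → 30%
Failure-to-pay penalty: 30% of £310,500 = £93,150
Penalty before surcharge: £93,150 + £7,870 = £101,020
Administrative surcharge: 20% of £101,020 = £20,204
Total penalty: £101,020 + £20,204 = £121,224
Minimum £94,510: £121,224 meets the minimum, no increase.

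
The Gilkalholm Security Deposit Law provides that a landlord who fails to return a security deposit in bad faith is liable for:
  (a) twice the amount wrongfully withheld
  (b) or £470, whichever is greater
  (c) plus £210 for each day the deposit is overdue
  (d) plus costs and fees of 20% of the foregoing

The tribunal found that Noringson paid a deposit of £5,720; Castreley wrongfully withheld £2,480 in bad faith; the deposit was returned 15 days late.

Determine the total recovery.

Doubled: 2 × £2,480 = £4,960
Minimum £470: £4,960 meets the minimum, no increase.
Late-return penalty: 15 × £210 = £3,150
Damages plus late penalty: £4,960 + £3,150 = £8,110
Costs and fees: 20% of £8,110 = £1,622
Total recovery: £8,110 + £1,622 = £9,732

£9,732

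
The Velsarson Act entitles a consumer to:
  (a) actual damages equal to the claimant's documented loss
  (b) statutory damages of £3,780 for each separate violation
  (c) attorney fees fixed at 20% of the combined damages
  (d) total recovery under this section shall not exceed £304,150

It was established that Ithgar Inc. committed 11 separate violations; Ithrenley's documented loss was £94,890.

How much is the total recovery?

Total recovery: £163,764

Statutory damages: 11 × £3,780 = £41,580
Combined damages: £94,890 + £41,580 = £136,470
Attorney fees: 20% of £136,470 = £27,294
Total before cap: £136,470 + £27,294 = £163,764
Cap at £304,150: £163,764 is within the cap, no reduction.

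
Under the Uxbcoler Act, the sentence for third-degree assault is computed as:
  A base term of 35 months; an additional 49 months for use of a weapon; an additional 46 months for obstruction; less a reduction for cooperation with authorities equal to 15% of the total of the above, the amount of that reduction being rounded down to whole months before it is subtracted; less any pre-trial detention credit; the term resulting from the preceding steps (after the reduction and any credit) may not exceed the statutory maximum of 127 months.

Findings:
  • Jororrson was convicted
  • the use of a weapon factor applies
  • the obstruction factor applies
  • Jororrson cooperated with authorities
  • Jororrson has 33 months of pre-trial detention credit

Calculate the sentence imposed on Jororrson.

Use of a weapon enhancement: +49 months
Obstruction enhancement: +46 months
Adjusted term: 35 months + 49 months + 46 months = 130 months
Cooperation with authorities reduction: 15% of 130 months = 19 months (rounded down)
After reduction: 130 − 19 = 111 months
Less pre-trial detention credit: 111 months − 33 months = 78 months
Cap at 127 months: 78 months is within the cap, no reduction.

78 months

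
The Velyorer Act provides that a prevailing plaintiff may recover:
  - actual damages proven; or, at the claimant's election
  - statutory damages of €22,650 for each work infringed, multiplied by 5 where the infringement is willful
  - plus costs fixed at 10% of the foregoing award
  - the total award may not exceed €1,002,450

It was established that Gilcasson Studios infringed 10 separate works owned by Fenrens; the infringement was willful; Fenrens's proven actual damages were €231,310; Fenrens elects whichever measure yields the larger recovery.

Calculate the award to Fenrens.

Statutory damages: 10 × €22,650 = €226,500
Multiplied by 5: 5 × €226,500 = €1,132,500
Greater of actual damages (€231,310) or enhanced statutory damages (€1,132,500): €1,132,500
Costs: 10% of €1,132,500 = €113,250
Award plus costs: €1,132,500 + €113,250 = €1,245,750
Cap at €1,002,450: €1,245,750 exceeds the cap → €1,002,450

€1,002,450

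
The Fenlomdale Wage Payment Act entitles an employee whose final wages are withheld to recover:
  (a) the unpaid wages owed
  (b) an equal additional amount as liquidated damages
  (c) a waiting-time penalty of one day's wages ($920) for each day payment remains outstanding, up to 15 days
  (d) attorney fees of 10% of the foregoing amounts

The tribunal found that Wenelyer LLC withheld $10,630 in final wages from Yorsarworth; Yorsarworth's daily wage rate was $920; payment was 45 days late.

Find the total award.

Total award: $38,566

Liquidated damages (equal amount): $10,630
Penalty days: min(45, 15) = 15
Waiting-time penalty: 15 × $920 = $13,800
Subtotal: $10,630 + $10,630 + $13,800 = $35,060
Attorney fees: 10% of $35,060 = $3,506
Total award: $35,060 + $3,506 = $38,566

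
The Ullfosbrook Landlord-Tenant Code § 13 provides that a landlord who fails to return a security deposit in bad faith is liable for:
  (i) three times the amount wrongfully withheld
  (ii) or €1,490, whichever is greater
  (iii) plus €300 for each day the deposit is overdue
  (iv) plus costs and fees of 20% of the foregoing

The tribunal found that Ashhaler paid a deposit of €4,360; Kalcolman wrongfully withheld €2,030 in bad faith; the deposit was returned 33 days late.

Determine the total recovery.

Trebled: 3 × €2,030 = €6,090
Minimum €1,490: €6,090 meets the minimum, no increase.
Late-return penalty: 33 × €300 = €9,900
Damages plus late penalty: €6,090 + €9,900 = €15,990
Costs and fees: 20% of €15,990 = €3,198
Total recovery: €15,990 + €3,198 = €19,188

€19,188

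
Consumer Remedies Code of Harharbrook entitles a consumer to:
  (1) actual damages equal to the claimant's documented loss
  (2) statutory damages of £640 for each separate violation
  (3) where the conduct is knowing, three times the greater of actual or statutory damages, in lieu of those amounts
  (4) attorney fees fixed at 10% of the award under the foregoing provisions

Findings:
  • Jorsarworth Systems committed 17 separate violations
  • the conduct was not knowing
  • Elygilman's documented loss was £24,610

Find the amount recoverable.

Total recovery: £39,039

Statutory damages: 17 × £640 = £10,880
Conduct not knowing: the in-lieu enhancement does not apply.
Actual plus statutory damages: £24,610 + £10,880 = £35,490
Attorney fees: 10% of £35,490 = £3,549
Total recovery: £35,490 + £3,549 = £39,039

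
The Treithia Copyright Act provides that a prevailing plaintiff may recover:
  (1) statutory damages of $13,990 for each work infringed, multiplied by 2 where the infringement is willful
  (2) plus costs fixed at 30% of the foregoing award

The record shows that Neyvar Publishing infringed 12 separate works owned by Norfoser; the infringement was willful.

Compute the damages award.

$436,488

Statutory damages: 12 × $13,990 = $167,880
Doubled: 2 × $167,880 = $335,760
Costs: 30% of $335,760 = $100,728
Award plus costs: $335,760 + $100,728 = $436,488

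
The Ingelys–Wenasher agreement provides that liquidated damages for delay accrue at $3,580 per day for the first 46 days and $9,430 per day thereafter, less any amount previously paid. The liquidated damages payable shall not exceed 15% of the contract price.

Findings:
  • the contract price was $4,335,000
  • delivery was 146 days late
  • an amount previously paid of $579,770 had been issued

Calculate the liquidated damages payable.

$527,910

First 46 days: 46 × $3,580 = $164,680
Remaining days: (146 − 46) × $9,430 = $943,000
Accrued per-day damages: $164,680 + $943,000 = $1,107,680
Less amount previously paid: $1,107,680 − $579,770 = $527,910
Cap: 15% of $4,335,000 = $650,250
Cap at $650,250: $527,910 is within the cap, no reduction.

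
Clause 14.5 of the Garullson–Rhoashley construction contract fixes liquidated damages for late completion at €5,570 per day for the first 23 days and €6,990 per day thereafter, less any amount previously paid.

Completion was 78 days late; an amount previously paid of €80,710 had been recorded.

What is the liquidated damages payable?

First 23 days: 23 × €5,570 = €128,110
Remaining days: (78 − 23) × €6,990 = €384,450
Accrued per-day damages: €128,110 + €384,450 = €512,560
Less amount previously paid: €512,560 − €80,710 = €431,850

€431,850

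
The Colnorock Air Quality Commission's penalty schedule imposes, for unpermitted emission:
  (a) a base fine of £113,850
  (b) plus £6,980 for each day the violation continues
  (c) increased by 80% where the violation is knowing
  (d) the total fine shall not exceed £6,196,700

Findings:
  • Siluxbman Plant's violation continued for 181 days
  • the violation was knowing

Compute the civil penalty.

Per-day component: 181 × £6,980 = £1,263,380
Base plus per-day: £113,850 + £1,263,380 = £1,377,230
Enhancement: 80% of £1,377,230 = £1,101,784
Enhanced fine: £1,377,230 + £1,101,784 = £2,479,014
Cap at £6,196,700: £2,479,014 is within the cap, no reduction.

Civil penalty: £2,479,014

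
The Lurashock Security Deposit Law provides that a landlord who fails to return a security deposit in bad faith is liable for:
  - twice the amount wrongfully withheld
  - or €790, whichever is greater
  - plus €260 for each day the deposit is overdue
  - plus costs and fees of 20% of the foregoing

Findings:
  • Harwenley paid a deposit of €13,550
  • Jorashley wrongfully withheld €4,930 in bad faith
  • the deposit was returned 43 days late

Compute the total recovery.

Recovery: €25,248

Doubled: 2 × €4,930 = €9,860
Minimum €790: €9,860 meets the minimum, no increase.
Late-return penalty: 43 × €260 = €11,180
Damages plus late penalty: €9,860 + €11,180 = €21,040
Costs and fees: 20% of €21,040 = €4,208
Total recovery: €21,040 + €4,208 = €25,248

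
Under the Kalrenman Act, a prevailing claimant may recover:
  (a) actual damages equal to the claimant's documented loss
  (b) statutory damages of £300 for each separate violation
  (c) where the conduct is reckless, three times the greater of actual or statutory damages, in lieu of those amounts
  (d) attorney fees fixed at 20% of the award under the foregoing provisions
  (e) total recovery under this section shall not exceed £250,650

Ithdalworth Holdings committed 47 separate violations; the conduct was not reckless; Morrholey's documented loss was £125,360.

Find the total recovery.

Statutory damages: 47 × £300 = £14,100
Conduct not reckless: the in-lieu enhancement does not apply.
Actual plus statutory damages: £125,360 + £14,100 = £139,460
Attorney fees: 20% of £139,460 = £27,892
Total before cap: £139,460 + £27,892 = £167,352
Cap at £250,650: £167,352 is within the cap, no reduction.

£167,352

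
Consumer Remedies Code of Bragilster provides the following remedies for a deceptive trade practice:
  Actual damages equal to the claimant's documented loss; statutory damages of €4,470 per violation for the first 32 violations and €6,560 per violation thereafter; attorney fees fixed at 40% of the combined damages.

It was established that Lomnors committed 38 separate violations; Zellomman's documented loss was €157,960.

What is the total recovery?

First 32 violations: 32 × €4,470 = €143,040
Remaining violations: (38 − 32) × €6,560 = €39,360
Statutory damages: €143,040 + €39,360 = €182,400
Combined damages: €157,960 + €182,400 = €340,360
Attorney fees: 40% of €340,360 = €136,144
Total recovery: €340,360 + €136,144 = €476,504

€476,504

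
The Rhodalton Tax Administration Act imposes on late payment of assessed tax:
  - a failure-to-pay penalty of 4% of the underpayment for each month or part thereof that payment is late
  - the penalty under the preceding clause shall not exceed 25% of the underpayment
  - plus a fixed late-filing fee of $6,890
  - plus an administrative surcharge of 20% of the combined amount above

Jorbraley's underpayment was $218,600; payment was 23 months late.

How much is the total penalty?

$73,848

Accrued rate: 4% × 23 = 92%, capped at 25% → 25%
Failure-to-pay penalty: 25% of $218,600 = $54,650
Penalty before surcharge: $54,650 + $6,890 = $61,540
Administrative surcharge: 20% of $61,540 = $12,308
Total penalty: $61,540 + $12,308 = $73,848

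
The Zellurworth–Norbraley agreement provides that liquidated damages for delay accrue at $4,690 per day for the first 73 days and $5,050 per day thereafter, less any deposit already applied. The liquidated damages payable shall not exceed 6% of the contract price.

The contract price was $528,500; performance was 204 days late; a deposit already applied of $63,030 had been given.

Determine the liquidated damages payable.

$31,710

First 73 days: 73 × $4,690 = $342,370
Remaining days: (204 − 73) × $5,050 = $661,550
Accrued per-day damages: $342,370 + $661,550 = $1,003,920
Less deposit already applied: $1,003,920 − $63,030 = $940,890
Cap: 6% of $528,500 = $31,710
Cap at $31,710: $940,890 exceeds the cap → $31,710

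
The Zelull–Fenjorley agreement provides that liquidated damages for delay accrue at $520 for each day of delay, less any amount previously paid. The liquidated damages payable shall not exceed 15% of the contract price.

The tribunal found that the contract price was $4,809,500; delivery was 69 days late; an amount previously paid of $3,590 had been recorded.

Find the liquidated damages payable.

Liquidated damages: $32,290

Per-day damages: 69 × $520 = $35,880
Less amount previously paid: $35,880 − $3,590 = $32,290
Cap: 15% of $4,809,500 = $721,425
Cap at $721,425: $32,290 is within the cap, no reduction.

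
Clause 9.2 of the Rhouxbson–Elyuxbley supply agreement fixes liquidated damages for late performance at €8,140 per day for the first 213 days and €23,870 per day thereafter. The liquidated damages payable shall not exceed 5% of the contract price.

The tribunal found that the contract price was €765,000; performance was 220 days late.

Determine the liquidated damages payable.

€38,250

First 213 days: 213 × €8,140 = €1,733,820
Remaining days: (220 − 213) × €23,870 = €167,090
Accrued per-day damages: €1,733,820 + €167,090 = €1,900,910
Cap: 5% of €765,000 = €38,250
Cap at €38,250: €1,900,910 exceeds the cap → €38,250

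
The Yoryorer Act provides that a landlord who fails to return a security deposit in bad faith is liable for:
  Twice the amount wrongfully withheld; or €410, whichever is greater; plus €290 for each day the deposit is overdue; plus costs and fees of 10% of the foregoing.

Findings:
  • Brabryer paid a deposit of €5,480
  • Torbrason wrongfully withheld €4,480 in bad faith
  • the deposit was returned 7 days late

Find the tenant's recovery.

€12,089

Doubled: 2 × €4,480 = €8,960
Minimum €410: €8,960 meets the minimum, no increase.
Late-return penalty: 7 × €290 = €2,030
Damages plus late penalty: €8,960 + €2,030 = €10,990
Costs and fees: 10% of €10,990 = €1,099
Total recovery: €10,990 + €1,099 = €12,089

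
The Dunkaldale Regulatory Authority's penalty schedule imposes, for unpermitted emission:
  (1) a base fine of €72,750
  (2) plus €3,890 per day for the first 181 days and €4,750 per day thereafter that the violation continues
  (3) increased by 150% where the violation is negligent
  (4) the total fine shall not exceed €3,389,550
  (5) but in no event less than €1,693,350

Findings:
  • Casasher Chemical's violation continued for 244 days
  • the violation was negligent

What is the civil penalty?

€2,690,225

First 181 days: 181 × €3,890 = €704,090
Remaining days: (244 − 181) × €4,750 = €299,250
Per-day component: €704,090 + €299,250 = €1,003,340
Base plus per-day: €72,750 + €1,003,340 = €1,076,090
Enhancement: 150% of €1,076,090 = €1,614,135
Enhanced fine: €1,076,090 + €1,614,135 = €2,690,225
Cap at €3,389,550: €2,690,225 is within the cap, no reduction.
Minimum €1,693,350: €2,690,225 meets the minimum, no increase.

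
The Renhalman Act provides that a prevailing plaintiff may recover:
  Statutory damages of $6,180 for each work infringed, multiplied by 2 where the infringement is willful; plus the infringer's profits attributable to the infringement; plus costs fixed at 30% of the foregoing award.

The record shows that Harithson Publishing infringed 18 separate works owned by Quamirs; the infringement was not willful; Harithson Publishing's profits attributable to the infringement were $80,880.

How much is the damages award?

$249,756

Statutory damages: 18 × $6,180 = $111,240
Infringement not willful: no ×2 enhancement.
Combined award: $111,240 + $80,880 = $192,120
Costs: 30% of $192,120 = $57,636
Award plus costs: $192,120 + $57,636 = $249,756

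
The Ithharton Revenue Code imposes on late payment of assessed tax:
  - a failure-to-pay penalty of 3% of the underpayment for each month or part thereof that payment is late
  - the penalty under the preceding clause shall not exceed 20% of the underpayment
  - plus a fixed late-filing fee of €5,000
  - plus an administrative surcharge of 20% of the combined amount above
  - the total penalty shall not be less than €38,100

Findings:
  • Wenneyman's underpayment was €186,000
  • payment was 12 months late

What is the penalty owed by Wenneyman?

€50,640

Accrued rate: 3% × 12 = 36%, capped at 20% → 20%
Failure-to-pay penalty: 20% of €186,000 = €37,200
Penalty before surcharge: €37,200 + €5,000 = €42,200
Administrative surcharge: 20% of €42,200 = €8,440
Total penalty: €42,200 + €8,440 = €50,640
Minimum €38,100: €50,640 meets the minimum, no increase.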